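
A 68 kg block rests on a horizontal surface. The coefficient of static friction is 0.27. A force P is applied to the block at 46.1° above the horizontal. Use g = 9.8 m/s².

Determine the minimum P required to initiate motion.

P ≈ 203 N

N = m g − P sin α (the pull lifts the block).
At impending slip, P cos α = μ_s N = μ_s (m g − P sin α).
Solving: P (cos α + μ_s sin α) = μ_s m g → P = 0.27×666/(cos 46.1° + 0.27 sin 46.1°) = 180/0.888 = 203 N.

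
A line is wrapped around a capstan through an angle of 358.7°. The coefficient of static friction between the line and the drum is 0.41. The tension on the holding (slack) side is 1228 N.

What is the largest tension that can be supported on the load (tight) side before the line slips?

T_max ≈ 16000 N

At impending slip the capstan equation gives T₂/T₁ = e^{μβ} with β in radians.
β = 358.7° × π/180 = 6.26 rad.
e^{μβ} = e^{0.41×6.26} = 13.02.
T₂ = T₁ · e^{μβ} = 1228 × 13.02 = 16000 N.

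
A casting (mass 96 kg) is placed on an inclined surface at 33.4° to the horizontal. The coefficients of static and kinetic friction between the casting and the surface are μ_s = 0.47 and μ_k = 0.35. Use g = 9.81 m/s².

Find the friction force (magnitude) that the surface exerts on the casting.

Perpendicular to the surface, N = m g cos θ = 96·9.81·cos 33.4° = 786.2 N.
Along the slope the weight component is m g sin θ = 518.4 N; friction must supply exactly this, acting up-slope.
The static-friction ceiling is μ_s N = 0.47 × 786.2 = 369.5 N.
|518.4| exceeds 369.5 N, so the casting slips down-slope; friction is kinetic, f = μ_k N = 0.35×786.2 = 275 N.

f ≈ 275 N (up the incline)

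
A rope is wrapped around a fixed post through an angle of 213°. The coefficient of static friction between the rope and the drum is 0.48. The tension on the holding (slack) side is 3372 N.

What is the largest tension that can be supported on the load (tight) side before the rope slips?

T_max ≈ 20100 N

At impending slip the capstan equation gives T₂/T₁ = e^{μβ} with β in radians.
β = 213° × π/180 = 3.718 rad.
e^{μβ} = e^{0.48×3.718} = 5.956.
T₂ = T₁ · e^{μβ} = 3372 × 5.956 = 20100 N.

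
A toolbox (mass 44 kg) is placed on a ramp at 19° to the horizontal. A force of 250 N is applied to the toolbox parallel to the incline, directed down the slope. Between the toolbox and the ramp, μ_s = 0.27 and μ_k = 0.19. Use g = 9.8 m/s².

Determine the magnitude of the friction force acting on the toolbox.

Perpendicular to the surface, N = m g cos θ = 44·9.8·cos 19° = 407.7 N.
Parallel to the incline, ΣF = 0 gives f = m g sin θ + P = 140.4 + 250 = 390.4 N (up-slope positive).
The static-friction ceiling is μ_s N = 0.27 × 407.7 = 110.1 N.
|390.4| exceeds 110.1 N, so the toolbox slips down-slope; friction is kinetic, f = μ_k N = 0.19×407.7 = 77.5 N.

f ≈ 77.5 N (up the incline)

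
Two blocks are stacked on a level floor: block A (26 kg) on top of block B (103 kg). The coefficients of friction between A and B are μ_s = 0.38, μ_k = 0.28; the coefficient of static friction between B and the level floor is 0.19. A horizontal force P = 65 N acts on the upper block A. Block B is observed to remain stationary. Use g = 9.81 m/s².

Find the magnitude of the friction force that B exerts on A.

Normal force at the A–B interface: N₁ = m_A g = 255.1 N.
Maximum static friction on A from B: μ_s N₁ = 0.38×255.1 = 96.92 N.
P = 65 N is within that limit, so A and B move together (both at rest); the A–B friction is simply f₁ = P = 65 N.
B experiences an equal 65 N forward from A (third law). B is in equilibrium, so the floor supplies f₂ = 65 N of static friction (limit μ_s(m_A+m_B)g = 240.4 N, not exceeded).

f ≈ 65 N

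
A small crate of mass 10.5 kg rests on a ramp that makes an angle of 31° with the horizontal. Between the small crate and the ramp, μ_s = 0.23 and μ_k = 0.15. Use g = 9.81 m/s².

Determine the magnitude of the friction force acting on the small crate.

The normal reaction is N = m g cos θ = 88.29 N.
Along the slope the weight component is m g sin θ = 53.05 N; friction must supply exactly this, acting up-slope.
Static friction can supply at most μ_s N = 20.31 N.
|53.05| exceeds 20.31 N, so the small crate slips down-slope; friction is kinetic, f = μ_k N = 0.15×88.29 = 13.2 N.

f ≈ 13.2 N (up the incline)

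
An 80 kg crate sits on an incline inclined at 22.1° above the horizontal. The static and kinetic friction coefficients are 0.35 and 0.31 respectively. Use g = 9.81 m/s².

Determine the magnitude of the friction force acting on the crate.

Perpendicular to the surface, N = m g cos θ = 80·9.81·cos 22.1° = 727.1 N.
For equilibrium along the incline, friction must balance the weight component: f = m g sin θ = 295.3 N up the slope.
Maximum static friction available: μ_s N = 0.35 × 727.1 = 254.5 N.
Since |295.3| > 254.5 N, static friction cannot hold it; the crate slides down the incline and kinetic friction applies: f = μ_k N = 0.31 × 727.1 = 225 N.

f ≈ 225 N (up the incline)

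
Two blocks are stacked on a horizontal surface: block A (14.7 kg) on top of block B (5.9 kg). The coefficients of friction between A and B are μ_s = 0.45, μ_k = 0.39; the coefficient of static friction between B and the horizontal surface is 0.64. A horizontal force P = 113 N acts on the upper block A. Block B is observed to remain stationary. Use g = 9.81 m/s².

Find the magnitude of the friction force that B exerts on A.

Normal force at the A–B interface: N₁ = m_A g = 144.2 N.
So the A–B interface can sustain at most μ_s N₁ = 64.89 N of static friction.
Since P = 113 N > 64.89 N, A slides on B; the A–B friction is kinetic: f₁ = μ_k N₁ = 0.39×144.2 = 56.2 N.
By Newton's third law B feels 56.2 N forward from A. With B stationary, the floor's static friction on B balances it: f₂ = 56.2 N (well within μ_s(m_A+m_B)g = 129.3 N).

f ≈ 56.2 N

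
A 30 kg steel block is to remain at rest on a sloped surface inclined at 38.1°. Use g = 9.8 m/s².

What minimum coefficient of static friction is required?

μ_s,min ≈ 0.784

At the slip threshold m g sin θ = μ_s m g cos θ, so μ_s,min = tan θ.
μ_s,min = tan 38.1° = 0.784.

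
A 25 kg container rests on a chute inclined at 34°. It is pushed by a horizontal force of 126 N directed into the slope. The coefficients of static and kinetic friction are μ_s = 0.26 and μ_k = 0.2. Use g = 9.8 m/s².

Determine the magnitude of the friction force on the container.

The horizontal push has a component P sin θ into the surface, so N = m g cos θ + P sin θ = 203.1 + 70.46 = 273.6 N.
Along the incline, the net driving force (taking up-slope positive) is P cos θ − m g sin θ = 104.5 − 137 = -32.54 N, so equilibrium requires friction f = 32.54 N (up-slope).
Maximum static friction: μ_s N = 0.26 × 273.6 = 71.13 N.
|f_req| = 32.54 ≤ 71.13 N → the container is in equilibrium; friction equals the required value.

f ≈ 32.5 N (up the incline)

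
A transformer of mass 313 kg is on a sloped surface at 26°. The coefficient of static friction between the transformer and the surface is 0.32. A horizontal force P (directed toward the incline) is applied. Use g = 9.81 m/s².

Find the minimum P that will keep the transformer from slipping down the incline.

P_min ≈ 445 N

The transformer tends to slide down (tan θ > μ_s), so at the point of impending slip friction acts up-slope at its limit: f = μ_s N.
Perpendicular to the incline: N = m g cos θ + P sin θ.
Along the incline: P cos θ + μ_s N = m g sin θ, i.e. P cos θ + μ_s (m g cos θ + P sin θ) = m g sin θ.
Solving, P (cos θ + μ_s sin θ) = m g (sin θ − μ_s cos θ), so P = 3070×0.1508/1.039 = 445 N.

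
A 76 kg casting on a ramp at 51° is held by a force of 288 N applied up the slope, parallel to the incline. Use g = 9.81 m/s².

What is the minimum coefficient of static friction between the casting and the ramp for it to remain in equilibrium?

N = m g cos θ = 469.2 N.
Friction must make up the shortfall along the incline: f = m g sin θ − P = 579.4 − 288 = 291.4 N.
At the threshold f = μ_s N, so μ_s,min = 291.4/469.2 = 0.621.

μ_s,min ≈ 0.621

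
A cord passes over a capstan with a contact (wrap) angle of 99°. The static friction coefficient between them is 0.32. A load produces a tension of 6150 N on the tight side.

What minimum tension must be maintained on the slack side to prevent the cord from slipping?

Capstan equation at impending slip: T_tight/T_slack = e^{μβ}.
β = 99° = 1.728 rad; e^{μβ} = e^{0.32×1.728} = 1.738.
T_slack = T_tight / e^{μβ} = 6150 / 1.738 = 3540 N.

T_min ≈ 3540 N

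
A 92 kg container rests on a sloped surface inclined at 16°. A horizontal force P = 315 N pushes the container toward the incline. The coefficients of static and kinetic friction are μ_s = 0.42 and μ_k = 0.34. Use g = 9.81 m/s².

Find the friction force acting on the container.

Normal direction: N = m g cos θ + P sin θ = 954.4 N.
Parallel to the incline: P cos θ − m g sin θ = 302.8 − 248.8 = 54.03 N; the friction needed to balance this is 54.03 N acting down the slope.
Maximum static friction: μ_s N = 0.42 × 954.4 = 400.8 N.
Since 54.03 N is within the 400.8 N limit, the container stays put and friction is exactly 54 N.

f ≈ 54 N (down the incline)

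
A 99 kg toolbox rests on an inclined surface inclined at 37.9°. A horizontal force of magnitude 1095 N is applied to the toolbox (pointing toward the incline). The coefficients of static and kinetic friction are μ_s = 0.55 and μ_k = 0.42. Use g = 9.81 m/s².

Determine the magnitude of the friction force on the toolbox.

f ≈ 267 N (down the incline)

Resolve perpendicular to the incline: N = m g cos θ + P sin θ = 99×9.81×cos 37.9° + 1095×sin 37.9° = 1439 N.
Along the incline, the net driving force (taking up-slope positive) is P cos θ − m g sin θ = 864 − 596.6 = 267.5 N, so equilibrium requires friction f = -267.5 N (down-slope).
Maximum static friction: μ_s N = 0.55 × 1439 = 791.4 N.
Since 267.5 N is within the 791.4 N limit, the toolbox stays put and friction is exactly 267 N.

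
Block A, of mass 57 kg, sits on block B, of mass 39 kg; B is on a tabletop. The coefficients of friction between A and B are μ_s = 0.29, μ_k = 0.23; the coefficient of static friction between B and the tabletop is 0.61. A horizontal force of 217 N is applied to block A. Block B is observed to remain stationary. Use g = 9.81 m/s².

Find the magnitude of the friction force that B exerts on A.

The normal force B exerts on A is simply A's weight, N₁ = 559.2 N.
So the A–B interface can sustain at most μ_s N₁ = 162.2 N of static friction.
Since P = 217 N > 162.2 N, A slides on B; the A–B friction is kinetic: f₁ = μ_k N₁ = 0.23×559.2 = 129 N.
By Newton's third law B feels 129 N forward from A. With B stationary, the floor's static friction on B balances it: f₂ = 129 N (well within μ_s(m_A+m_B)g = 574.5 N).

f ≈ 129 N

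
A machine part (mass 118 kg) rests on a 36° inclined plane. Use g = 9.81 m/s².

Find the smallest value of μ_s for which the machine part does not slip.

μ_s,min ≈ 0.727

At the slip threshold m g sin θ = μ_s m g cos θ, so μ_s,min = tan θ.
μ_s,min = tan 36° = 0.727.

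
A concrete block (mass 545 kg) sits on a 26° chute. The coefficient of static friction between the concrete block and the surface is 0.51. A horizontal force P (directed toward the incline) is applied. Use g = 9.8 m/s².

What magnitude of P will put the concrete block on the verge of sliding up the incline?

At impending motion up the slope, friction acts down-slope at its limit: f = μ_s N.
Perpendicular to the incline: N = m g cos θ + P sin θ.
Along the incline: P cos θ = m g sin θ + μ_s N = m g sin θ + μ_s (m g cos θ + P sin θ).
Solving, P (cos θ − μ_s sin θ) = m g (sin θ + μ_s cos θ), so P = 545×9.8×(sin 26° + 0.51 cos 26°)/(cos 26° − 0.51 sin 26°) = 5340×0.8968/0.6752 = 7090 N.

P ≈ 7090 N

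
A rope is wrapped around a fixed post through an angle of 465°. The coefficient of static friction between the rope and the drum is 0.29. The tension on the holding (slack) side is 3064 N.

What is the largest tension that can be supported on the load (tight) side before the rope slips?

T_max ≈ 32200 N

At impending slip the capstan equation gives T₂/T₁ = e^{μβ} with β in radians.
β = 465° × π/180 = 8.116 rad.
e^{μβ} = e^{0.29×8.116} = 10.52.
T₂ = T₁ · e^{μβ} = 3064 × 10.52 = 32200 N.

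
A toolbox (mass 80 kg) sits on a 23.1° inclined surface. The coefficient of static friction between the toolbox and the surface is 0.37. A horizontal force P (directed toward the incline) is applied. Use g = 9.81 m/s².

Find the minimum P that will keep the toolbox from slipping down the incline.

P_min ≈ 38.3 N

The toolbox tends to slide down (tan θ > μ_s), so at the point of impending slip friction acts up-slope at its limit: f = μ_s N.
Perpendicular to the incline: N = m g cos θ + P sin θ.
Along the incline: P cos θ + μ_s N = m g sin θ, i.e. P cos θ + μ_s (m g cos θ + P sin θ) = m g sin θ.
Solving, P (cos θ + μ_s sin θ) = m g (sin θ − μ_s cos θ), so P = 785×0.052/1.065 = 38.3 N.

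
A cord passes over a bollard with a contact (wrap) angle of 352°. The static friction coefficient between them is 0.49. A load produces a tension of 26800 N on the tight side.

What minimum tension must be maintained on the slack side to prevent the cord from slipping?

T_min ≈ 1320 N

Capstan equation at impending slip: T_tight/T_slack = e^{μβ}.
β = 352° = 6.144 rad; e^{μβ} = e^{0.49×6.144} = 20.29.
T_slack = T_tight / e^{μβ} = 26800 / 20.29 = 1320 N.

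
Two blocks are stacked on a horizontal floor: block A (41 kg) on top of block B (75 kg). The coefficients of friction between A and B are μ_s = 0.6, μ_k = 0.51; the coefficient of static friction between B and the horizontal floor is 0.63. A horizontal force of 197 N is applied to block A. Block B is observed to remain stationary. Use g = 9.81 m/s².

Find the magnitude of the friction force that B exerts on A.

The normal force B exerts on A is simply A's weight, N₁ = 402.2 N.
So the A–B interface can sustain at most μ_s N₁ = 241.3 N of static friction.
Since P = 197 N ≤ 241.3 N, A does not slip on B; friction on A equals P = 197 N.
By Newton's third law B feels 197 N forward from A. With B stationary, the floor's static friction on B balances it: f₂ = 197 N (well within μ_s(m_A+m_B)g = 716.9 N).

f ≈ 197 N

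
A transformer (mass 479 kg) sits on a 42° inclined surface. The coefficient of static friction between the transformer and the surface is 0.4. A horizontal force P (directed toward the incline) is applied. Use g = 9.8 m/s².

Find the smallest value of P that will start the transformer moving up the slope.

P ≈ 9540 N

At impending motion up the slope, friction acts down-slope at its limit: f = μ_s N.
Perpendicular to the incline: N = m g cos θ + P sin θ.
Along the incline: P cos θ = m g sin θ + μ_s N = m g sin θ + μ_s (m g cos θ + P sin θ).
Solving, P (cos θ − μ_s sin θ) = m g (sin θ + μ_s cos θ), so P = 479×9.8×(sin 42° + 0.4 cos 42°)/(cos 42° − 0.4 sin 42°) = 4690×0.9664/0.4755 = 9540 N.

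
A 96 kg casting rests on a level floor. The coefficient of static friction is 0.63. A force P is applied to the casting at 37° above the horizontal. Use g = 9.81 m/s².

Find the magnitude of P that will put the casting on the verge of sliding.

P ≈ 504 N

N = m g − P sin α (the pull lifts the casting).
At impending slip, P cos α = μ_s N = μ_s (m g − P sin α).
Solving: P (cos α + μ_s sin α) = μ_s m g → P = 0.63×942/(cos 37° + 0.63 sin 37°) = 593/1.178 = 504 N.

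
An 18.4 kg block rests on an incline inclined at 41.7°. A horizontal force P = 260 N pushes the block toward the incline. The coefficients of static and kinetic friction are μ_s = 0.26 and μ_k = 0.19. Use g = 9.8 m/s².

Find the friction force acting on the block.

Normal direction: N = m g cos θ + P sin θ = 307.6 N.
Parallel to the incline: P cos θ − m g sin θ = 194.1 − 120 = 74.17 N; the friction needed to balance this is 74.17 N acting down the slope.
The limit of static friction is μ_s N = 79.97 N.
|f_req| = 74.17 ≤ 79.97 N → the block is in equilibrium; friction equals the required value.

f ≈ 74.2 N (down the incline)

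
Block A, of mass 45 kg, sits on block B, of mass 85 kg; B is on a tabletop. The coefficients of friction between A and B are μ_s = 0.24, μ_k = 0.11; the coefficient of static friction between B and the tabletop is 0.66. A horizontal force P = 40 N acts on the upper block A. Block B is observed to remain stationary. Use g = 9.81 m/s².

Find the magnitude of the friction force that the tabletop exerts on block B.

f ≈ 40 N

Normal force at the A–B interface: N₁ = m_A g = 441.5 N.
So the A–B interface can sustain at most μ_s N₁ = 105.9 N of static friction.
Since P = 40 N ≤ 105.9 N, A does not slip on B; friction on A equals P = 40 N.
By Newton's third law B feels 40 N forward from A. With B stationary, the floor's static friction on B balances it: f₂ = 40 N (well within μ_s(m_A+m_B)g = 841.7 N).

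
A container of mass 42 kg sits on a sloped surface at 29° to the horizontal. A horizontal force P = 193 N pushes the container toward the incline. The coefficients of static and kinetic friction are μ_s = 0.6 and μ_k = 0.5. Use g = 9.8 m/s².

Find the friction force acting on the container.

f ≈ 30.7 N (up the incline)

The horizontal push has a component P sin θ into the surface, so N = m g cos θ + P sin θ = 360 + 93.57 = 453.6 N.
Along the incline, the net driving force (taking up-slope positive) is P cos θ − m g sin θ = 168.8 − 199.5 = -30.75 N, so equilibrium requires friction f = 30.75 N (up-slope).
The limit of static friction is μ_s N = 272.1 N.
|f_req| = 30.75 ≤ 272.1 N → the container is in equilibrium; friction equals the required value.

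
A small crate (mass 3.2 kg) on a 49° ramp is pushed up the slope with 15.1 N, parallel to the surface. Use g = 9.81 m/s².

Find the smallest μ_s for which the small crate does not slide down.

μ_s,min ≈ 0.417

N = m g cos θ = 20.6 N.
Friction must make up the shortfall along the incline: f = m g sin θ − P = 23.69 − 15.1 = 8.592 N.
At the threshold f = μ_s N, so μ_s,min = 8.592/20.6 = 0.417.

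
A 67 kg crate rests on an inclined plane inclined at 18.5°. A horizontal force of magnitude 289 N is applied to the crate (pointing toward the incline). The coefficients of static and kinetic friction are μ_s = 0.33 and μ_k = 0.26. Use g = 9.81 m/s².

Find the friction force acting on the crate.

f ≈ 65.5 N (down the incline)

Normal direction: N = m g cos θ + P sin θ = 715 N.
Parallel to the incline: P cos θ − m g sin θ = 274.1 − 208.6 = 65.51 N; the friction needed to balance this is 65.51 N acting down the slope.
The limit of static friction is μ_s N = 236 N.
Since 65.51 N is within the 236 N limit, the crate stays put and friction is exactly 65.5 N.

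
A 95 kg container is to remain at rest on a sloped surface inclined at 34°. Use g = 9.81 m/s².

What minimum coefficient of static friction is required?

μ_s,min ≈ 0.675

At the slip threshold m g sin θ = μ_s m g cos θ, so μ_s,min = tan θ.
μ_s,min = tan 34° = 0.675.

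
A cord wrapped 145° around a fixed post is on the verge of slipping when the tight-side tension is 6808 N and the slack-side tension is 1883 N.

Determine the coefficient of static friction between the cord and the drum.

T₂/T₁ = e^{μβ} → μ = ln(T₂/T₁)/β.
β = 145° = 2.531 rad.
μ = ln(6808/1883)/2.531 = ln(3.616)/2.531 = 0.508.

μ ≈ 0.508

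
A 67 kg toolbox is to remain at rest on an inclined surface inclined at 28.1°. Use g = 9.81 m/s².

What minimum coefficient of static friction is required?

μ_s,min ≈ 0.534

At the slip threshold m g sin θ = μ_s m g cos θ, so μ_s,min = tan θ.
μ_s,min = tan 28.1° = 0.534.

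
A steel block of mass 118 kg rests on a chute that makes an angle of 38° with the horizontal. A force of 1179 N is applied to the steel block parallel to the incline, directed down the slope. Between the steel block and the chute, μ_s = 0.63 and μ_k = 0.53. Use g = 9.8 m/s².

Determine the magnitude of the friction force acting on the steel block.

The normal reaction is N = m g cos θ = 911.3 N.
The friction needed for equilibrium is m g sin θ + P = 712 + 1179 = 1891 N, measured positive up-slope.
Static friction can supply at most μ_s N = 574.1 N.
Since |1891| > 574.1 N, static friction cannot hold it; the steel block slides down the incline and kinetic friction applies: f = μ_k N = 0.53 × 911.3 = 483 N.

f ≈ 483 N (up the incline)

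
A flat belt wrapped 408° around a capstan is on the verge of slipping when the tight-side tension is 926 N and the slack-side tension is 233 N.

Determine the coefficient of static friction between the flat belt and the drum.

μ ≈ 0.194

T₂/T₁ = e^{μβ} → μ = ln(T₂/T₁)/β.
β = 408° = 7.121 rad.
μ = ln(926/233)/7.121 = ln(3.974)/7.121 = 0.194.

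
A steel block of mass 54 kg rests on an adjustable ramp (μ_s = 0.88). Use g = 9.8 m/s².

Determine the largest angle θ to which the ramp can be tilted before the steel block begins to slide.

θ_max ≈ 41.3°

At the slip threshold, m g sin θ = μ_s · m g cos θ, so tan θ = μ_s.
θ_max = arctan(0.88) = 41.3°.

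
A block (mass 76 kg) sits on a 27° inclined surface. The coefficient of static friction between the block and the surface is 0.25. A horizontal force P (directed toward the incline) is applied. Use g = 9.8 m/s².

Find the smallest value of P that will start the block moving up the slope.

At impending motion up the slope, friction acts down-slope at its limit: f = μ_s N.
Perpendicular to the incline: N = m g cos θ + P sin θ.
Along the incline: P cos θ = m g sin θ + μ_s N = m g sin θ + μ_s (m g cos θ + P sin θ).
Solving, P (cos θ − μ_s sin θ) = m g (sin θ + μ_s cos θ), so P = 76×9.8×(sin 27° + 0.25 cos 27°)/(cos 27° − 0.25 sin 27°) = 745×0.6767/0.7775 = 648 N.

P ≈ 648 N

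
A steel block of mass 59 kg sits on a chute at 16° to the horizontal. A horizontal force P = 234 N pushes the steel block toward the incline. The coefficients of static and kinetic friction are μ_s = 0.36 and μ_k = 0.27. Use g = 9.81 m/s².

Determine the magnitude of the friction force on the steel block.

f ≈ 65.4 N (down the incline)

Normal direction: N = m g cos θ + P sin θ = 620.9 N.
Parallel to the incline: P cos θ − m g sin θ = 224.9 − 159.5 = 65.4 N; the friction needed to balance this is 65.4 N acting down the slope.
Maximum static friction: μ_s N = 0.36 × 620.9 = 223.5 N.
|f_req| = 65.4 ≤ 223.5 N → the steel block is in equilibrium; friction equals the required value.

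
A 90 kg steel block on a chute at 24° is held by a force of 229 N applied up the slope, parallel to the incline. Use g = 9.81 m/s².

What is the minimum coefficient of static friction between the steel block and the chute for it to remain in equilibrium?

μ_s,min ≈ 0.161

N = m g cos θ = 806.6 N.
Friction must make up the shortfall along the incline: f = m g sin θ − P = 359.1 − 229 = 130.1 N.
At the threshold f = μ_s N, so μ_s,min = 130.1/806.6 = 0.161.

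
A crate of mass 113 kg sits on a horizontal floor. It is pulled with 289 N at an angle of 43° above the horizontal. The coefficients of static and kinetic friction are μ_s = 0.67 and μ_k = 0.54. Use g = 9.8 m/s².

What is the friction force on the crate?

The vertical component of P reduces the normal force: N = m g − P sin α = 1107 − 197.1 = 910.3 N.
For equilibrium, f = P cos α = 289×cos 43° = 211.4 N.
μ_s N = 0.67 × 910.3 = 609.9 N.
211.4 ≤ 609.9 N → static; friction equals the required 211 N.

f ≈ 211 N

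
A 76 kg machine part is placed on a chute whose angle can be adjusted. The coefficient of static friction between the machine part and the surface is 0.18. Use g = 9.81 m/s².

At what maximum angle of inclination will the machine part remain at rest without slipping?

θ_max ≈ 10.2°

At the slip threshold, m g sin θ = μ_s · m g cos θ, so tan θ = μ_s.
θ_max = arctan(0.18) = 10.2°.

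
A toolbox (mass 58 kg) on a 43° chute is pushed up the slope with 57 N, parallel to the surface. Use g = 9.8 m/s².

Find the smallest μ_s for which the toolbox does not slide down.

N = m g cos θ = 415.7 N.
Friction must make up the shortfall along the incline: f = m g sin θ − P = 387.6 − 57 = 330.6 N.
At the threshold f = μ_s N, so μ_s,min = 330.6/415.7 = 0.795.

μ_s,min ≈ 0.795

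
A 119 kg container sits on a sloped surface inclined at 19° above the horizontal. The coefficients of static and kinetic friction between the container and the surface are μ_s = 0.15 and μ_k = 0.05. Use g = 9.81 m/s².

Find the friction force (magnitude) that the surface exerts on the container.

f ≈ 55.2 N (up the incline)

The normal reaction is N = m g cos θ = 1104 N.
For equilibrium along the incline, friction must balance the weight component: f = m g sin θ = 380.1 N up the slope.
Static friction can supply at most μ_s N = 165.6 N.
|380.1| exceeds 165.6 N, so the container slips down-slope; friction is kinetic, f = μ_k N = 0.05×1104 = 55.2 N.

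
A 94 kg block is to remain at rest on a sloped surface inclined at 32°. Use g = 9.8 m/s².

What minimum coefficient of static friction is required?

μ_s,min ≈ 0.625

At the slip threshold m g sin θ = μ_s m g cos θ, so μ_s,min = tan θ.
μ_s,min = tan 32° = 0.625.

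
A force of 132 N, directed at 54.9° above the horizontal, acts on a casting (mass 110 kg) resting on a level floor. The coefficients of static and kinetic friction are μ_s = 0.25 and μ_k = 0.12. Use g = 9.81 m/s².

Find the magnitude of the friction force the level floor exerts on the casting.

f ≈ 75.9 N

The vertical component of P reduces the normal force: N = m g − P sin α = 1079 − 108 = 971.1 N.
The horizontal driving force is P cos α = 75.9 N, so equilibrium needs friction f = 75.9 N.
μ_s N = 0.25 × 971.1 = 242.8 N.
Since 75.9 N does not exceed the limit, the casting stays at rest and f = 75.9 N.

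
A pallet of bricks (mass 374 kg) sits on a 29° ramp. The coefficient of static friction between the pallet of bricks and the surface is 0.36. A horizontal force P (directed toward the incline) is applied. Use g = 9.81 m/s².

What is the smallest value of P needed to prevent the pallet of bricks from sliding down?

P_min ≈ 594 N

The pallet of bricks tends to slide down (tan θ > μ_s), so at the point of impending slip friction acts up-slope at its limit: f = μ_s N.
Perpendicular to the incline: N = m g cos θ + P sin θ.
Along the incline: P cos θ + μ_s N = m g sin θ, i.e. P cos θ + μ_s (m g cos θ + P sin θ) = m g sin θ.
Solving, P (cos θ + μ_s sin θ) = m g (sin θ − μ_s cos θ), so P = 3670×0.1699/1.049 = 594 N.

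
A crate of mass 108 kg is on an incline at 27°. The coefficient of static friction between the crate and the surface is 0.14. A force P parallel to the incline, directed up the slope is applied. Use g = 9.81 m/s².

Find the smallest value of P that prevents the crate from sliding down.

The crate tends to slide down (tan θ > μ_s), so at the point of impending slip friction acts up-slope at its limit: f = μ_s N.
P is parallel to the surface, so N = m g cos θ = 944 N.
Along the incline: P + μ_s N = m g sin θ, so P = 481 − 0.14×944 = 349 N.

P_min ≈ 349 N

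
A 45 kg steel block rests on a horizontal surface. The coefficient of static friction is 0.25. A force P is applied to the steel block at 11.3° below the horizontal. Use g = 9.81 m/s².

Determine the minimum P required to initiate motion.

N = m g + P sin α (the push presses the steel block into the horizontal surface).
At impending slip, P cos α = μ_s N = μ_s (m g + P sin α).
Solving: P (cos α − μ_s sin α) = μ_s m g → P = 0.25×441/(cos 11.3° − 0.25 sin 11.3°) = 110/0.9316 = 118 N.

P ≈ 118 N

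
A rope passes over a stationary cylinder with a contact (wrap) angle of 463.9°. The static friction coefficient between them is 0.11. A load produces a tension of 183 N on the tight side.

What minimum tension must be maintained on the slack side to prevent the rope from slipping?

T_min ≈ 75.1 N

Capstan equation at impending slip: T_tight/T_slack = e^{μβ}.
β = 463.9° = 8.097 rad; e^{μβ} = e^{0.11×8.097} = 2.437.
T_slack = T_tight / e^{μβ} = 183 / 2.437 = 75.1 N.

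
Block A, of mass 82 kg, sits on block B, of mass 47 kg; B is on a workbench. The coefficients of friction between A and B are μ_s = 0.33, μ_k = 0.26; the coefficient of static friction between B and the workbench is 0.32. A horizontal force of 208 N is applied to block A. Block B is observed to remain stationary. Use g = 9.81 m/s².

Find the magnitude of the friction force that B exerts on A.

Normal force at the A–B interface: N₁ = m_A g = 804.4 N.
Maximum static friction on A from B: μ_s N₁ = 0.33×804.4 = 265.5 N.
Since P = 208 N ≤ 265.5 N, A does not slip on B; friction on A equals P = 208 N.
B experiences an equal 208 N forward from A (third law). B is in equilibrium, so the floor supplies f₂ = 208 N of static friction (limit μ_s(m_A+m_B)g = 405 N, not exceeded).

f ≈ 208 N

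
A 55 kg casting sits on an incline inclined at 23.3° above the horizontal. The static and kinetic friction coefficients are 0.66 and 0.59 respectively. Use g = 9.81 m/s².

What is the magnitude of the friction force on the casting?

The normal reaction is N = m g cos θ = 495.5 N.
For equilibrium along the incline, friction must balance the weight component: f = m g sin θ = 213.4 N up the slope.
Maximum static friction available: μ_s N = 0.66 × 495.5 = 327.1 N.
Since |213.4| ≤ 327.1 N, no slip — friction simply equals what equilibrium demands.

f ≈ 213 N (up the incline)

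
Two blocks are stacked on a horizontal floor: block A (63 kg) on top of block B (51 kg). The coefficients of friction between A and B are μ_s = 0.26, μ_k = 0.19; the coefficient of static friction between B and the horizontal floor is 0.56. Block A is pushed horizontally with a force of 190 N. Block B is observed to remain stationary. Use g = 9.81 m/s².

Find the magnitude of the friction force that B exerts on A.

Normal force at the A–B interface: N₁ = m_A g = 618 N.
So the A–B interface can sustain at most μ_s N₁ = 160.7 N of static friction.
Since P = 190 N > 160.7 N, A slides on B; the A–B friction is kinetic: f₁ = μ_k N₁ = 0.19×618 = 117 N.
By Newton's third law B feels 117 N forward from A. With B stationary, the floor's static friction on B balances it: f₂ = 117 N (well within μ_s(m_A+m_B)g = 626.3 N).

f ≈ 117 N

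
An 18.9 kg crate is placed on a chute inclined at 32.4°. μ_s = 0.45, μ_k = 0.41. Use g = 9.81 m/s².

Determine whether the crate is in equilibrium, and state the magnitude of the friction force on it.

f ≈ 64.2 N

N = m g cos θ = 157 N.
Down-slope weight component: m g sin θ = 99.3 N.
μ_s N = 70.4 N.
99.3 > 70.4 N, so it slides; kinetic friction f = μ_k N = 0.41×157 = 64.2 N.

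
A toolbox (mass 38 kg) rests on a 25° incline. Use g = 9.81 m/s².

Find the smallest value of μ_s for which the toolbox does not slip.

At the slip threshold m g sin θ = μ_s m g cos θ, so μ_s,min = tan θ.
μ_s,min = tan 25° = 0.466.

μ_s,min ≈ 0.466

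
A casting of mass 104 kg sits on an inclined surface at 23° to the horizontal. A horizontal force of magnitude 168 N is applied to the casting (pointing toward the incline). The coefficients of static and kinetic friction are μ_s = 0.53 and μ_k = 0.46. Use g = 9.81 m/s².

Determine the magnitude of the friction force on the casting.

f ≈ 244 N (up the incline)

Normal direction: N = m g cos θ + P sin θ = 1005 N.
Parallel to the incline: P cos θ − m g sin θ = 154.6 − 398.6 = -244 N; the friction needed to balance this is 244 N acting up the slope.
Maximum static friction: μ_s N = 0.53 × 1005 = 532.5 N.
|f_req| = 244 ≤ 532.5 N → the casting is in equilibrium; friction equals the required value.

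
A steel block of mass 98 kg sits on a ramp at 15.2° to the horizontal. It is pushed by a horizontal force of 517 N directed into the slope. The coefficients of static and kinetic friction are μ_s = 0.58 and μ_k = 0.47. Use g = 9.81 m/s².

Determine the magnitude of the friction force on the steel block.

f ≈ 247 N (down the incline)

Normal direction: N = m g cos θ + P sin θ = 1063 N.
Parallel to the incline: P cos θ − m g sin θ = 498.9 − 252.1 = 246.9 N; the friction needed to balance this is 246.9 N acting down the slope.
The limit of static friction is μ_s N = 616.7 N.
Since 246.9 N is within the 616.7 N limit, the steel block stays put and friction is exactly 247 N.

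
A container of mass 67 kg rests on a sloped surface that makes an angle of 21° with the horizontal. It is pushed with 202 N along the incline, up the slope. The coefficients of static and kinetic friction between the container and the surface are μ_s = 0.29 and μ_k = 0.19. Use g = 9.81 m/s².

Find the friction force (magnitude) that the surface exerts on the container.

f ≈ 33.5 N (up the incline)

Normal force: N = m g cos θ = 67 × 9.81 × cos 21° = 613.6 N.
The friction needed for equilibrium is m g sin θ − P = 235.5 − 202 = 33.54 N, measured positive up-slope.
Static friction can supply at most μ_s N = 177.9 N.
Since |33.54| ≤ 177.9 N, static friction is sufficient; f equals the required value, not μ_s N.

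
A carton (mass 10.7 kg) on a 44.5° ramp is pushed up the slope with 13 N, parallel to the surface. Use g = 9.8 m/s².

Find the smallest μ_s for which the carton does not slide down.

μ_s,min ≈ 0.809

N = m g cos θ = 74.79 N.
Friction must make up the shortfall along the incline: f = m g sin θ − P = 73.5 − 13 = 60.5 N.
At the threshold f = μ_s N, so μ_s,min = 60.5/74.79 = 0.809.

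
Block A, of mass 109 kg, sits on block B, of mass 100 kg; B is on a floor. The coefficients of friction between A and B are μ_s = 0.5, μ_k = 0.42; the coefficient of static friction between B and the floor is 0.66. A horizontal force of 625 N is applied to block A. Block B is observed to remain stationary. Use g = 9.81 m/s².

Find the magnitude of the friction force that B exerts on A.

f ≈ 449 N

Between the blocks, N₁ = m_A g = 1069 N.
So the A–B interface can sustain at most μ_s N₁ = 534.6 N of static friction.
Since P = 625 N > 534.6 N, A slides on B; the A–B friction is kinetic: f₁ = μ_k N₁ = 0.42×1069 = 449 N.
By Newton's third law B feels 449 N forward from A. With B stationary, the floor's static friction on B balances it: f₂ = 449 N (well within μ_s(m_A+m_B)g = 1353 N).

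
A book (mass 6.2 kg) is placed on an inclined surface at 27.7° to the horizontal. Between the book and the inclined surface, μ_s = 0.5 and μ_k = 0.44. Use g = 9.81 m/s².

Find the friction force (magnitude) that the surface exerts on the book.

Normal force: N = m g cos θ = 6.2 × 9.81 × cos 27.7° = 53.85 N.
Along the slope the weight component is m g sin θ = 28.27 N; friction must supply exactly this, acting up-slope.
The static-friction ceiling is μ_s N = 0.5 × 53.85 = 26.93 N.
Since |28.27| > 26.93 N, static friction cannot hold it; the book slides down the incline and kinetic friction applies: f = μ_k N = 0.44 × 53.85 = 23.7 N.

f ≈ 23.7 N (up the incline)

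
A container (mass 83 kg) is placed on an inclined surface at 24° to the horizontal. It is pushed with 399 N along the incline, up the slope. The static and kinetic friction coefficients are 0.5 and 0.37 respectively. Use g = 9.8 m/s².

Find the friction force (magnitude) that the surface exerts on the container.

f ≈ 68.2 N (down the incline)

Perpendicular to the surface, N = m g cos θ = 83·9.8·cos 24° = 743.1 N.
For equilibrium along the incline the friction force must supply f = m g sin θ − P = 330.8 − 399 = -68.16 N (positive meaning up-slope).
Static friction can supply at most μ_s N = 371.5 N.
Since |-68.16| ≤ 371.5 N, no slip — friction simply equals what equilibrium demands.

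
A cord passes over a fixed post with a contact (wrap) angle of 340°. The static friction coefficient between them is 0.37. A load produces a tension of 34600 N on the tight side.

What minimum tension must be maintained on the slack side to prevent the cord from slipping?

T_min ≈ 3850 N

Capstan equation at impending slip: T_tight/T_slack = e^{μβ}.
β = 340° = 5.934 rad; e^{μβ} = e^{0.37×5.934} = 8.986.
T_slack = T_tight / e^{μβ} = 34600 / 8.986 = 3850 N.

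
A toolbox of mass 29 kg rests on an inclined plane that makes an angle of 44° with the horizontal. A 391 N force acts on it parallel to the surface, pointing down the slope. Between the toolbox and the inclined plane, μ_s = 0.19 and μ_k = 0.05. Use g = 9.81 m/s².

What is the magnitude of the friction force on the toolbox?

f ≈ 10.2 N (up the incline)

Normal force: N = m g cos θ = 29 × 9.81 × cos 44° = 204.6 N.
The friction needed for equilibrium is m g sin θ + P = 197.6 + 391 = 588.6 N, measured positive up-slope.
Maximum static friction available: μ_s N = 0.19 × 204.6 = 38.88 N.
Since |588.6| > 38.88 N, static friction cannot hold it; the toolbox slides down the incline and kinetic friction applies: f = μ_k N = 0.05 × 204.6 = 10.2 N.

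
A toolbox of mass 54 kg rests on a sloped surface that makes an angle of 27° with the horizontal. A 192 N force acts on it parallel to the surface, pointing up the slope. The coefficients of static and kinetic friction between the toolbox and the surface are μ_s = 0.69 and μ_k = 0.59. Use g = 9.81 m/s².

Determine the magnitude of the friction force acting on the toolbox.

Normal force: N = m g cos θ = 54 × 9.81 × cos 27° = 472 N.
For equilibrium along the incline the friction force must supply f = m g sin θ − P = 240.5 − 192 = 48.5 N (positive meaning up-slope).
Static friction can supply at most μ_s N = 325.7 N.
Since |48.5| ≤ 325.7 N, static friction is sufficient; f equals the required value, not μ_s N.

f ≈ 48.5 N (up the incline)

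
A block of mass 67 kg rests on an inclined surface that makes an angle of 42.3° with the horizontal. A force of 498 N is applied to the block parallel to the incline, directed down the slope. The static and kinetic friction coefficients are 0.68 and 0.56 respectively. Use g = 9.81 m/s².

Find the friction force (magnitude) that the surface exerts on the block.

Normal force: N = m g cos θ = 67 × 9.81 × cos 42.3° = 486.1 N.
The friction needed for equilibrium is m g sin θ + P = 442.4 + 498 = 940.4 N, measured positive up-slope.
The static-friction ceiling is μ_s N = 0.68 × 486.1 = 330.6 N.
|940.4| exceeds 330.6 N, so the block slips down-slope; friction is kinetic, f = μ_k N = 0.56×486.1 = 272 N.

f ≈ 272 N (up the incline)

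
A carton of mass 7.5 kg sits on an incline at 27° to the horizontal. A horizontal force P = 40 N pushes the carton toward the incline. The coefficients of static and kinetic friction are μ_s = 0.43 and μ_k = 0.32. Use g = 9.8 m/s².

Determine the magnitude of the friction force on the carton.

f ≈ 2.27 N (down the incline)

Resolve perpendicular to the incline: N = m g cos θ + P sin θ = 7.5×9.8×cos 27° + 40×sin 27° = 83.65 N.
Along the incline, the net driving force (taking up-slope positive) is P cos θ − m g sin θ = 35.64 − 33.37 = 2.272 N, so equilibrium requires friction f = -2.272 N (down-slope).
Maximum static friction: μ_s N = 0.43 × 83.65 = 35.97 N.
Since 2.272 N is within the 35.97 N limit, the carton stays put and friction is exactly 2.27 N.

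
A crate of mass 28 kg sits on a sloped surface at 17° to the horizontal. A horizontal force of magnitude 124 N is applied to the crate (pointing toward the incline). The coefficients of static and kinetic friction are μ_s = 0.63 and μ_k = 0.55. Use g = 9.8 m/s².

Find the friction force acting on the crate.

Resolve perpendicular to the incline: N = m g cos θ + P sin θ = 28×9.8×cos 17° + 124×sin 17° = 298.7 N.
Parallel to the incline: P cos θ − m g sin θ = 118.6 − 80.23 = 38.35 N; the friction needed to balance this is 38.35 N acting down the slope.
The limit of static friction is μ_s N = 188.2 N.
|f_req| = 38.35 ≤ 188.2 N → the crate is in equilibrium; friction equals the required value.

f ≈ 38.4 N (down the incline)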